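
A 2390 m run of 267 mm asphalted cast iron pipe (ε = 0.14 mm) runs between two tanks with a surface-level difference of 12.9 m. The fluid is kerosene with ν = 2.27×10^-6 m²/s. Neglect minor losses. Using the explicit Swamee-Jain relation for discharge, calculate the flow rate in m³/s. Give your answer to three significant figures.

Q ≈ 0.0672 m³/s

Swamee-Jain (Type II): Q = -0.965·√(gD⁵h_f/L)·ln[ε/(3.7D) + √(3.17ν²L/(gD³h_f))]
√(gD⁵h_f/L) = √(9.81·0.267⁵·12.9/2390) = 0.008476
ε/(3.7D) = 1.42×10^-4; √(3.17ν²L/(gD³h_f)) = 1.27×10^-4
Q = -0.965·0.008476·ln(2.690×10^-4) = 0.06724 m³/s
Check: V = 1.20 m/s, Re = 1.41×10^5, f = 0.01971, h_f = 13.0 m ≈ 12.9 m ✓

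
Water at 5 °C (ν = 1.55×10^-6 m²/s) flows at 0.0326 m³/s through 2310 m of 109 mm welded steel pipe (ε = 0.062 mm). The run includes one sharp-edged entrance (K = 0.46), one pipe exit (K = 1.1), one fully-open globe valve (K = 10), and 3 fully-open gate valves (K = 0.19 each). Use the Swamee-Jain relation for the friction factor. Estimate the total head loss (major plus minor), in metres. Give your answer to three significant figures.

H_L ≈ 258 m

V = 4Q/(πD²) = 3.494 m/s; V²/2g = 0.6221 m
Re = 2.46×10^5, ε/D = 5.69×10^-4 → f = 0.01898 (Swamee-Jain)
Major: h_f = f(L/D)·V²/2g = 0.01898·21193·0.6221 = 250.2 m
Minor: ΣK = 12.1; h_m = ΣK·V²/2g = 7.546 m
Total H_L = 250.2 + 7.546 = 257.7 m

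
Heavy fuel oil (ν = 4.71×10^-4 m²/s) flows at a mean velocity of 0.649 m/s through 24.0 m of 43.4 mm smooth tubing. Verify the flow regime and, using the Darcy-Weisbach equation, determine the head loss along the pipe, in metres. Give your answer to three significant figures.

Re = VD/ν = 0.649·0.04340/4.71×10^-4 = 59.8 → laminar (Re < 2300)
f = 64/Re = 1.070
h_f = f(L/D)V²/(2g) = 1.070·(24.0/0.04340)·0.649²/(2·9.81) = 12.71 m

h_f ≈ 12.7 m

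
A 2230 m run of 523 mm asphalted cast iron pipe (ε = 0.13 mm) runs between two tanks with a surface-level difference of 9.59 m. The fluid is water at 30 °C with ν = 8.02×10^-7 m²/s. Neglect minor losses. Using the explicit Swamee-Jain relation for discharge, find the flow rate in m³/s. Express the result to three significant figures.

Q ≈ 0.367 m³/s

Swamee-Jain (Type II): Q = -0.965·√(gD⁵h_f/L)·ln[ε/(3.7D) + √(3.17ν²L/(gD³h_f))]
√(gD⁵h_f/L) = √(9.81·0.523⁵·9.59/2230) = 0.04063
ε/(3.7D) = 6.72×10^-5; √(3.17ν²L/(gD³h_f)) = 1.84×10^-5
Q = -0.965·0.04063·ln(8.556×10^-5) = 0.3672 m³/s
Check: V = 1.71 m/s, Re = 1.11×10^6, f = 0.01520, h_f = 9.65 m ≈ 9.59 m ✓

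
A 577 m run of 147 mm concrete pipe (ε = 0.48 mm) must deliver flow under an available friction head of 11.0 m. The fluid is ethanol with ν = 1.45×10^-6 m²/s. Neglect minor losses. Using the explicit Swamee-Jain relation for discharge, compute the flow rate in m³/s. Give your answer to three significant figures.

Q ≈ 0.0239 m³/s

Swamee-Jain (Type II): Q = -0.965·√(gD⁵h_f/L)·ln[ε/(3.7D) + √(3.17ν²L/(gD³h_f))]
√(gD⁵h_f/L) = √(9.81·0.147⁵·11.0/577) = 0.003583
ε/(3.7D) = 8.83×10^-4; √(3.17ν²L/(gD³h_f)) = 1.06×10^-4
Q = -0.965·0.003583·ln(9.884×10^-4) = 0.02392 m³/s
Check: V = 1.41 m/s, Re = 1.43×10^5, f = 0.02789, h_f = 11.1 m ≈ 11.0 m ✓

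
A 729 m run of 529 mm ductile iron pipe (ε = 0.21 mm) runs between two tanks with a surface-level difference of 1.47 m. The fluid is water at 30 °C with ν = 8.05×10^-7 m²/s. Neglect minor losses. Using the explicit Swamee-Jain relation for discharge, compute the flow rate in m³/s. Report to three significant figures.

Swamee-Jain (Type II): Q = -0.965·√(gD⁵h_f/L)·ln[ε/(3.7D) + √(3.17ν²L/(gD³h_f))]
√(gD⁵h_f/L) = √(9.81·0.529⁵·1.47/729) = 0.02863
ε/(3.7D) = 1.07×10^-4; √(3.17ν²L/(gD³h_f)) = 2.65×10^-5
Q = -0.965·0.02863·ln(1.338×10^-4) = 0.2464 m³/s
Check: V = 1.12 m/s, Re = 7.37×10^5, f = 0.01676, h_f = 1.48 m ≈ 1.47 m ✓

Q ≈ 0.246 m³/s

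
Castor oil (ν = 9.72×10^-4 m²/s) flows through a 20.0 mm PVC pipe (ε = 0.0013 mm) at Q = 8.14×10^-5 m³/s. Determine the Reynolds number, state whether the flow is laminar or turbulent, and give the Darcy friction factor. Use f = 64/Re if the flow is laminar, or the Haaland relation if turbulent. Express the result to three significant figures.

V = 4Q/(πD²) = 0.2591 m/s
Re = VD/ν = 0.2591·0.0200/9.72×10^-4 = 5.33
Re < 2300 → laminar → f = 64/Re = 12.00

Re ≈ 5.33; laminar; f = 64/Re ≈ 12.0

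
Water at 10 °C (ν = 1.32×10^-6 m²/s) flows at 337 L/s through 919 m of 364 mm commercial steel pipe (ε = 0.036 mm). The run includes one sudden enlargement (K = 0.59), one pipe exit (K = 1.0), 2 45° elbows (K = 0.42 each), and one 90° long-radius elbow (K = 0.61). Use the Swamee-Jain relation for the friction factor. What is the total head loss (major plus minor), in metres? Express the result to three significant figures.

V = 4Q/(πD²) = 3.238 m/s; V²/2g = 0.5345 m
Re = 8.93×10^5, ε/D = 9.89×10^-5 → f = 0.01362 (Swamee-Jain)
Major: h_f = f(L/D)·V²/2g = 0.01362·2525·0.5345 = 18.39 m
Minor: ΣK = 3.04; h_m = ΣK·V²/2g = 1.625 m
Total H_L = 18.39 + 1.625 = 20.01 m

H_L ≈ 20.0 m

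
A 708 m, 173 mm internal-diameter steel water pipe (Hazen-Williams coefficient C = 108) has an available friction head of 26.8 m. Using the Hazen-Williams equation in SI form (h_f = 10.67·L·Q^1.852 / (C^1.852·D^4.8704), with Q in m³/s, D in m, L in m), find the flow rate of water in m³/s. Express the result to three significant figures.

Q ≈ 0.0509 m³/s

Rearranging: Q = [h_f·C^1.852·D^4.8704 / (10.67·L)]^(1/1.852)
Q = [26.8·108^1.852·0.173^4.8704 / (10.67·708)]^0.540 = 0.05090 m³/s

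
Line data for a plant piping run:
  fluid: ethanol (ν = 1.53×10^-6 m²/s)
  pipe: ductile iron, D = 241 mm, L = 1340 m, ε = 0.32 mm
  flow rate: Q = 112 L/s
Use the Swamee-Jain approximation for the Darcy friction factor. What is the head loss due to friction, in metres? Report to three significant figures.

V = 4Q/(πD²) = 4·0.112/(π·0.241²) = 2.455 m/s
Re = VD/ν = 2.455·0.241/1.53×10^-6 = 3.87×10^5 → turbulent
ε/D = 0.32/241 = 0.00133
Swamee-Jain: f = 0.02183
h_f = f(L/D)V²/(2g) = 0.02183·(1340/0.241)·2.455²/(2·9.81) = 37.29 m

h_f ≈ 37.3 m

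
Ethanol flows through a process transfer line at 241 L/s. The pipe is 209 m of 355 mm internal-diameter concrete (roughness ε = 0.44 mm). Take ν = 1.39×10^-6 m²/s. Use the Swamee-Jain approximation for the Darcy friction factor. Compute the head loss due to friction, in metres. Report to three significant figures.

h_f ≈ 3.78 m

V = 4Q/(πD²) = 4·0.241/(π·0.355²) = 2.435 m/s
Re = VD/ν = 2.435·0.355/1.39×10^-6 = 6.22×10^5 → turbulent
ε/D = 0.44/355 = 0.00124
Swamee-Jain: f = 0.02123
h_f = f(L/D)V²/(2g) = 0.02123·(209/0.355)·2.435²/(2·9.81) = 3.776 m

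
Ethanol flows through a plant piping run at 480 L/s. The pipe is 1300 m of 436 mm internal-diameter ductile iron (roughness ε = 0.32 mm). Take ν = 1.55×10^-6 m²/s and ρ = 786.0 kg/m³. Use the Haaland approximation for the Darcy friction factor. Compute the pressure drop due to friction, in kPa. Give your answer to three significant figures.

V = 4Q/(πD²) = 4·0.480/(π·0.436²) = 3.215 m/s
Re = VD/ν = 3.215·0.436/1.55×10^-6 = 9.04×10^5 → turbulent
ε/D = 0.32/436 = 7.34×10^-4
Haaland: f = 0.01864
h_f = f(L/D)V²/(2g) = 0.01864·(1300/0.436)·3.215²/(2·9.81) = 29.28 m
Δp = ρg·h_f = 786.0·9.81·29.28 = 225.8 kPa

Δp ≈ 226 kPa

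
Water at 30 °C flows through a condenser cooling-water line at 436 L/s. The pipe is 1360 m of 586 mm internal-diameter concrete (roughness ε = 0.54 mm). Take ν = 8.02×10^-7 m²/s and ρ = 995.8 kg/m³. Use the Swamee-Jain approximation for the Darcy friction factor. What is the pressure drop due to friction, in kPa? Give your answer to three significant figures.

Δp ≈ 59.2 kPa

V = 4Q/(πD²) = 4·0.436/(π·0.586²) = 1.617 m/s
Re = VD/ν = 1.617·0.586/8.02×10^-7 = 1.18×10^6 → turbulent
ε/D = 0.54/586 = 9.22×10^-4
Swamee-Jain: f = 0.01961
h_f = f(L/D)V²/(2g) = 0.01961·(1360/0.586)·1.617²/(2·9.81) = 6.062 m
Δp = ρg·h_f = 995.8·9.81·6.062 = 59.21 kPa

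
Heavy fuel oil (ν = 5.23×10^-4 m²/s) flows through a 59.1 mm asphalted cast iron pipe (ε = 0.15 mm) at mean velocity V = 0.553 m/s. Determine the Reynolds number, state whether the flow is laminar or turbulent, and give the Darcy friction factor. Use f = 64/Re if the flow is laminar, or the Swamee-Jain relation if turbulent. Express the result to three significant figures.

Re ≈ 62.5; laminar; f = 64/Re ≈ 1.02

Re = VD/ν = 0.5530·0.0591/5.23×10^-4 = 62.5
Re < 2300 → laminar → f = 64/Re = 1.024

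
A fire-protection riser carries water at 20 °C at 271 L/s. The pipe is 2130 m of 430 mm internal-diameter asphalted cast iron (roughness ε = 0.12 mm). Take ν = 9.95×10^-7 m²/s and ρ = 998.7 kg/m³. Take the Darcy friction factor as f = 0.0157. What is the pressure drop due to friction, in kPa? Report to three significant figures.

Δp ≈ 135 kPa

V = 4Q/(πD²) = 4·0.271/(π·0.430²) = 1.866 m/s
h_f = f(L/D)V²/(2g) = 0.01570·(2130/0.430)·1.866²/(2·9.81) = 13.80 m
Δp = ρg·h_f = 998.7·9.81·13.80 = 135.2 kPa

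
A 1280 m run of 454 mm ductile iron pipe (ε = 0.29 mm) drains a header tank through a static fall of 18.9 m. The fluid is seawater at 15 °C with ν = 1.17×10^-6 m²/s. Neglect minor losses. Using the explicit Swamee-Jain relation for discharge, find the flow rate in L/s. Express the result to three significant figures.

Q ≈ 437 L/s

Swamee-Jain (Type II): Q = -0.965·√(gD⁵h_f/L)·ln[ε/(3.7D) + √(3.17ν²L/(gD³h_f))]
√(gD⁵h_f/L) = √(9.81·0.454⁵·18.9/1280) = 0.05286
ε/(3.7D) = 1.73×10^-4; √(3.17ν²L/(gD³h_f)) = 1.79×10^-5
Q = -0.965·0.05286·ln(1.905×10^-4) = 0.4369 m³/s
Check: V = 2.70 m/s, Re = 1.05×10^6, f = 0.01815, h_f = 19.0 m ≈ 18.9 m ✓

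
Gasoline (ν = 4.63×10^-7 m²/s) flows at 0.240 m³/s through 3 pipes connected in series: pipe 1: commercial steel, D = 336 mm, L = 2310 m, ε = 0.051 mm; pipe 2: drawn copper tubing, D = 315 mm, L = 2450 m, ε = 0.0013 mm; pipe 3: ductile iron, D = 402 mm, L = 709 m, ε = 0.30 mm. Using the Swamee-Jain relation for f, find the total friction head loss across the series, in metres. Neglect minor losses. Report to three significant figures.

Pipe 1: V = 2.707 m/s, Re = 1.96×10^6, ε/D = 1.52×10^-4, f = 0.01370, h_1 = f(L/D)V²/2g = 35.17 m
Pipe 2: V = 3.080 m/s, Re = 2.10×10^6, ε/D = 4.13×10^-6, f = 0.01045, h_2 = f(L/D)V²/2g = 39.30 m
Pipe 3: V = 1.891 m/s, Re = 1.64×10^6, ε/D = 7.46×10^-4, f = 0.01861, h_3 = f(L/D)V²/2g = 5.982 m
Series → Q common, losses add: H = Σh = 80.45 m

H ≈ 80.4 m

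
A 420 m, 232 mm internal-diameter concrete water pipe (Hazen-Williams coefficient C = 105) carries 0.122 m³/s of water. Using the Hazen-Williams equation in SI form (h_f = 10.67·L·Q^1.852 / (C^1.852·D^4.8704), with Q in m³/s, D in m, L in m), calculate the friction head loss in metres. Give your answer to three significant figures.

h_f ≈ 20.3 m

h_f = 10.67·420·0.122^1.852 / (105^1.852·0.232^4.8704) = 20.25 m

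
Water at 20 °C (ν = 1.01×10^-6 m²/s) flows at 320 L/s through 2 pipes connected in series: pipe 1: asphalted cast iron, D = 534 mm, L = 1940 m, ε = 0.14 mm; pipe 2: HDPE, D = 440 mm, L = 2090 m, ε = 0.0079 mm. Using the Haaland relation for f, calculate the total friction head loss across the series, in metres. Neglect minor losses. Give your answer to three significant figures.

Pipe 1: V = 1.429 m/s, Re = 7.55×10^5, ε/D = 2.62×10^-4, f = 0.01545, h_1 = f(L/D)V²/2g = 5.840 m
Pipe 2: V = 2.105 m/s, Re = 9.17×10^5, ε/D = 1.80×10^-5, f = 0.01207, h_2 = f(L/D)V²/2g = 12.95 m
Series → Q common, losses add: H = Σh = 18.79 m

H ≈ 18.8 m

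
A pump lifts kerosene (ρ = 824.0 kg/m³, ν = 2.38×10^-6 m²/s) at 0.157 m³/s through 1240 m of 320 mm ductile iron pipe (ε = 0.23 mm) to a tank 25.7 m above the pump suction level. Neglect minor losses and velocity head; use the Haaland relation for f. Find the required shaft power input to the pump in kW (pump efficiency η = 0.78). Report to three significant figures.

V = 4Q/(πD²) = 1.952 m/s; Re = 2.62×10^5; ε/D = 7.19×10^-4; f = 0.01938
h_f = f(L/D)V²/2g = 14.59 m
Total head H = z + h_f = 25.7 + 14.59 = 40.29 m
P_hyd = ρgQH = 824.0·9.81·0.157·40.29 = 51.13 kW
P_shaft = P_hyd/η = 51.13/0.78 = 65.55 kW

P_shaft ≈ 65.5 kW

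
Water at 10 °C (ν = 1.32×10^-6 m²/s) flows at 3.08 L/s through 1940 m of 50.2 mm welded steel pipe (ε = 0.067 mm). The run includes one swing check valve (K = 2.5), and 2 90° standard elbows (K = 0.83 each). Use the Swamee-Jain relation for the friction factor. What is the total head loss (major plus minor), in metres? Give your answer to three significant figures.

H_L ≈ 118 m

V = 4Q/(πD²) = 1.556 m/s; V²/2g = 0.1234 m
Re = 5.92×10^4, ε/D = 0.00133 → f = 0.02463 (Swamee-Jain)
Major: h_f = f(L/D)·V²/2g = 0.02463·38645·0.1234 = 117.5 m
Minor: ΣK = 4.16; h_m = ΣK·V²/2g = 0.5135 m
Total H_L = 117.5 + 0.5135 = 118.0 m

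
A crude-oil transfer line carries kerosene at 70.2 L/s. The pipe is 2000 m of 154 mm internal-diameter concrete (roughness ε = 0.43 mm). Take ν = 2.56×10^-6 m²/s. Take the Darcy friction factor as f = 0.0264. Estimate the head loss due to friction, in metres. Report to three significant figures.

h_f ≈ 248 m

V = 4Q/(πD²) = 4·0.0702/(π·0.154²) = 3.769 m/s
h_f = f(L/D)V²/(2g) = 0.02640·(2000/0.154)·3.769²/(2·9.81) = 248.2 m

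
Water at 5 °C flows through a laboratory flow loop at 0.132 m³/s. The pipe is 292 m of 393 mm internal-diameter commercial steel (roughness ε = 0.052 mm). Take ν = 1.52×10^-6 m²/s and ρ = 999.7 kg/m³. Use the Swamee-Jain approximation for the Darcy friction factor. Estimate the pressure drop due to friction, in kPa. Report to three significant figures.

Δp ≈ 6.98 kPa

V = 4Q/(πD²) = 4·0.132/(π·0.393²) = 1.088 m/s
Re = VD/ν = 1.088·0.393/1.52×10^-6 = 2.81×10^5 → turbulent
ε/D = 0.052/393 = 1.32×10^-4
Swamee-Jain: f = 0.01587
h_f = f(L/D)V²/(2g) = 0.01587·(292/0.393)·1.088²/(2·9.81) = 0.7115 m
Δp = ρg·h_f = 999.7·9.81·0.7115 = 6.978 kPa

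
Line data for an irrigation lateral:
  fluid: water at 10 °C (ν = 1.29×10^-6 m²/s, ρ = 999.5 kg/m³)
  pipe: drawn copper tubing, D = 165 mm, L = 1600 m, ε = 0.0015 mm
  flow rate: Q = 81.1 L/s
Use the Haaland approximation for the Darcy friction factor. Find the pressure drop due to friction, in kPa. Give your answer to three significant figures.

Δp ≈ 923 kPa

V = 4Q/(πD²) = 4·0.0811/(π·0.165²) = 3.793 m/s
Re = VD/ν = 3.793·0.165/1.29×10^-6 = 4.85×10^5 → turbulent
ε/D = 0.0015/165 = 9.09×10^-6
Haaland: f = 0.01323
h_f = f(L/D)V²/(2g) = 0.01323·(1600/0.165)·3.793²/(2·9.81) = 94.09 m
Δp = ρg·h_f = 999.5·9.81·94.09 = 922.6 kPa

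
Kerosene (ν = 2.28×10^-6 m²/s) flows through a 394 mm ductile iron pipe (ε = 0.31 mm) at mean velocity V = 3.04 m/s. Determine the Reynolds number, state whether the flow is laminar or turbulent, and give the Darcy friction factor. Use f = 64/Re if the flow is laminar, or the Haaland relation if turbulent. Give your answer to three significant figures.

Re ≈ 5.25×10^5; turbulent; f ≈ 0.0192

Re = VD/ν = 3.040·0.394/2.28×10^-6 = 5.25×10^5
Re > 4000 → turbulent; ε/D = 7.87×10^-4
Haaland: f = 0.01916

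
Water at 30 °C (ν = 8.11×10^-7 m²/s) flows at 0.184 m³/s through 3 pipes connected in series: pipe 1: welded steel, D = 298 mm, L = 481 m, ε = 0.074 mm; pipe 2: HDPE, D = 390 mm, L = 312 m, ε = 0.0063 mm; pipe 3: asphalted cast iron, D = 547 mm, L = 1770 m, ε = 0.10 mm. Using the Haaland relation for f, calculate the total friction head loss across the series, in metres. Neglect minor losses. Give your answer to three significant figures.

H ≈ 11.4 m

Pipe 1: V = 2.638 m/s, Re = 9.69×10^5, ε/D = 2.48×10^-4, f = 0.01513, h_1 = f(L/D)V²/2g = 8.663 m
Pipe 2: V = 1.540 m/s, Re = 7.41×10^5, ε/D = 1.62×10^-5, f = 0.01244, h_2 = f(L/D)V²/2g = 1.203 m
Pipe 3: V = 0.7830 m/s, Re = 5.28×10^5, ε/D = 1.83×10^-4, f = 0.01506, h_3 = f(L/D)V²/2g = 1.522 m
Series → Q common, losses add: H = Σh = 11.39 m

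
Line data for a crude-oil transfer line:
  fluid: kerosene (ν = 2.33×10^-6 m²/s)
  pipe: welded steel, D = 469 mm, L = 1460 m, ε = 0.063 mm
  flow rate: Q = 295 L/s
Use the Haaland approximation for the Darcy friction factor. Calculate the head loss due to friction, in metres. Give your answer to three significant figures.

h_f ≈ 7.06 m

V = 4Q/(πD²) = 4·0.295/(π·0.469²) = 1.708 m/s
Re = VD/ν = 1.708·0.469/2.33×10^-6 = 3.44×10^5 → turbulent
ε/D = 0.063/469 = 1.34×10^-4
Haaland: f = 0.01526
h_f = f(L/D)V²/(2g) = 0.01526·(1460/0.469)·1.708²/(2·9.81) = 7.062 m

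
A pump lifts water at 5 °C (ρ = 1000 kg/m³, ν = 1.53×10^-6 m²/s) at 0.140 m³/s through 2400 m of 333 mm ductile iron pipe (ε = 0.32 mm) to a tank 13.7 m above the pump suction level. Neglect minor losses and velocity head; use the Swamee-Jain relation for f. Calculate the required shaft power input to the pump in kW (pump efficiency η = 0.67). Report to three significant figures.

P_shaft ≈ 67.9 kW

V = 4Q/(πD²) = 1.607 m/s; Re = 3.50×10^5; ε/D = 9.61×10^-4; f = 0.02044
h_f = f(L/D)V²/2g = 19.41 m
Total head H = z + h_f = 13.7 + 19.41 = 33.11 m
P_hyd = ρgQH = 1000·9.81·0.140·33.11 = 45.47 kW
P_shaft = P_hyd/η = 45.47/0.67 = 67.86 kW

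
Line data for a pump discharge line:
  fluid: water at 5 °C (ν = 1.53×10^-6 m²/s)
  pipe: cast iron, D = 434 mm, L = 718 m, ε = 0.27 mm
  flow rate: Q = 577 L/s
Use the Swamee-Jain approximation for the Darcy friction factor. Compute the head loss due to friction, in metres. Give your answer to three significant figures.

V = 4Q/(πD²) = 4·0.577/(π·0.434²) = 3.900 m/s
Re = VD/ν = 3.900·0.434/1.53×10^-6 = 1.11×10^6 → turbulent
ε/D = 0.27/434 = 6.22×10^-4
Swamee-Jain: f = 0.01803
h_f = f(L/D)V²/(2g) = 0.01803·(718/0.434)·3.900²/(2·9.81) = 23.13 m

h_f ≈ 23.1 m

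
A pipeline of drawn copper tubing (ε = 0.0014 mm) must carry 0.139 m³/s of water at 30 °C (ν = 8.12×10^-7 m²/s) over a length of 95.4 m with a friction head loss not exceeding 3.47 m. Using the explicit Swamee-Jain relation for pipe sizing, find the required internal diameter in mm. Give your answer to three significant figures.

Swamee-Jain (Type III): D = 0.66·[ε^1.25·(LQ²/(gh_f))^4.75 + ν·Q^9.4·(L/(gh_f))^5.2]^0.04
LQ²/(gh_f) = 0.05415; L/(gh_f) = 2.803
Term 1 = ε^1.25·(…)^4.75 = 4.65×10^-14; Term 2 = ν·Q^9.4·(…)^5.2 = 1.52×10^-12
D = 0.66·(4.65×10^-14 + 1.52×10^-12)^0.04 = 0.2225 m = 222 mm
Check: V = 3.58 m/s, Re = 9.80×10^5, f = 0.01180, h_f = 3.30 m ≈ 3.47 m ✓

D ≈ 222 mm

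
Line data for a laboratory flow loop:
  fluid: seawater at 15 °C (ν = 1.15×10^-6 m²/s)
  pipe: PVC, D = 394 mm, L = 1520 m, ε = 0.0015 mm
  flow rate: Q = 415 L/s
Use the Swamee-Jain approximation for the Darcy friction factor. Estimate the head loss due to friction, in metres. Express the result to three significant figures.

V = 4Q/(πD²) = 4·0.415/(π·0.394²) = 3.404 m/s
Re = VD/ν = 3.404·0.394/1.15×10^-6 = 1.17×10^6 → turbulent
ε/D = 0.0015/394 = 3.81×10^-6
Swamee-Jain: f = 0.01142
h_f = f(L/D)V²/(2g) = 0.01142·(1520/0.394)·3.404²/(2·9.81) = 26.01 m

h_f ≈ 26.0 m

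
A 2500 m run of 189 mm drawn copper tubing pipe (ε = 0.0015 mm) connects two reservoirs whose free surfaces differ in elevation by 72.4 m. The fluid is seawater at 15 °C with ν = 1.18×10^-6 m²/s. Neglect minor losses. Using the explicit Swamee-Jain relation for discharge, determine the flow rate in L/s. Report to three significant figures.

Q ≈ 79.1 L/s

Swamee-Jain (Type II): Q = -0.965·√(gD⁵h_f/L)·ln[ε/(3.7D) + √(3.17ν²L/(gD³h_f))]
√(gD⁵h_f/L) = √(9.81·0.189⁵·72.4/2500) = 0.008277
ε/(3.7D) = 2.15×10^-6; √(3.17ν²L/(gD³h_f)) = 4.80×10^-5
Q = -0.965·0.008277·ln(5.012×10^-5) = 0.07909 m³/s
Check: V = 2.82 m/s, Re = 4.52×10^5, f = 0.01345, h_f = 72.1 m ≈ 72.4 m ✓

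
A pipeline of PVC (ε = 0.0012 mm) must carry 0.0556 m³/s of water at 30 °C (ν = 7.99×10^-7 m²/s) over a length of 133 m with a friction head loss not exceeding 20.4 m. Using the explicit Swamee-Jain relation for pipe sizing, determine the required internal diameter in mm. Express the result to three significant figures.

Swamee-Jain (Type III): D = 0.66·[ε^1.25·(LQ²/(gh_f))^4.75 + ν·Q^9.4·(L/(gh_f))^5.2]^0.04
LQ²/(gh_f) = 0.002054; L/(gh_f) = 0.6646
Term 1 = ε^1.25·(…)^4.75 = 6.83×10^-21; Term 2 = ν·Q^9.4·(…)^5.2 = 1.53×10^-19
D = 0.66·(6.83×10^-21 + 1.53×10^-19)^0.04 = 0.1169 m = 117 mm
Check: V = 5.18 m/s, Re = 7.58×10^5, f = 0.01238, h_f = 19.3 m ≈ 20.4 m ✓

D ≈ 117 mm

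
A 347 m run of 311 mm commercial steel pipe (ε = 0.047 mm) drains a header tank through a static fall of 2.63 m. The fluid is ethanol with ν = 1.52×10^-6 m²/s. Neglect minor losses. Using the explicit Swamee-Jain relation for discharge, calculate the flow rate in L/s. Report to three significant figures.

Swamee-Jain (Type II): Q = -0.965·√(gD⁵h_f/L)·ln[ε/(3.7D) + √(3.17ν²L/(gD³h_f))]
√(gD⁵h_f/L) = √(9.81·0.311⁵·2.63/347) = 0.01471
ε/(3.7D) = 4.08×10^-5; √(3.17ν²L/(gD³h_f)) = 5.72×10^-5
Q = -0.965·0.01471·ln(9.807×10^-5) = 0.1310 m³/s
Check: V = 1.72 m/s, Re = 3.53×10^5, f = 0.01560, h_f = 2.64 m ≈ 2.63 m ✓

Q ≈ 131 L/s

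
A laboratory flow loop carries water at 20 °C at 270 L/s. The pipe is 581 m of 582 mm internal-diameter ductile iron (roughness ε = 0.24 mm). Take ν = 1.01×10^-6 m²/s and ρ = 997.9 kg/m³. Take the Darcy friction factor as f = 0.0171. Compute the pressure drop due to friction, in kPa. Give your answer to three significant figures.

V = 4Q/(πD²) = 4·0.270/(π·0.582²) = 1.015 m/s
h_f = f(L/D)V²/(2g) = 0.01710·(581/0.582)·1.015²/(2·9.81) = 0.8962 m
Δp = ρg·h_f = 997.9·9.81·0.8962 = 8.773 kPa

Δp ≈ 8.77 kPa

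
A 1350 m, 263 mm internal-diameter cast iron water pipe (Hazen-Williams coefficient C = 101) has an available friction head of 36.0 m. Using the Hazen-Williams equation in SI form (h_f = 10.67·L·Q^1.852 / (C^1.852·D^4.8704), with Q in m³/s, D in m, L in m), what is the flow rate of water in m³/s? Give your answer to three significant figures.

Rearranging: Q = [h_f·C^1.852·D^4.8704 / (10.67·L)]^(1/1.852)
Q = [36.0·101^1.852·0.263^4.8704 / (10.67·1350)]^0.540 = 0.1185 m³/s

Q ≈ 0.119 m³/s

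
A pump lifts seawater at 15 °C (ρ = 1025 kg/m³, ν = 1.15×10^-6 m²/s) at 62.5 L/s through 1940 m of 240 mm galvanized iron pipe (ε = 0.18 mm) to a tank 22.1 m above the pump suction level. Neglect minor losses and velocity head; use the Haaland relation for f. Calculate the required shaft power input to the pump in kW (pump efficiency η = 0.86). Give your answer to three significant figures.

P_shaft ≈ 27.3 kW

V = 4Q/(πD²) = 1.382 m/s; Re = 2.88×10^5; ε/D = 7.50×10^-4; f = 0.01943
h_f = f(L/D)V²/2g = 15.28 m
Total head H = z + h_f = 22.1 + 15.28 = 37.38 m
P_hyd = ρgQH = 1025·9.81·0.0625·37.38 = 23.49 kW
P_shaft = P_hyd/η = 23.49/0.86 = 27.32 kW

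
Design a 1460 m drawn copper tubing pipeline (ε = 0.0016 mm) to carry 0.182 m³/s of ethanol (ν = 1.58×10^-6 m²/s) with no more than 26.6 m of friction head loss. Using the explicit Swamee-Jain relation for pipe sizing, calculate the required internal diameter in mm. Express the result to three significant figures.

Swamee-Jain (Type III): D = 0.66·[ε^1.25·(LQ²/(gh_f))^4.75 + ν·Q^9.4·(L/(gh_f))^5.2]^0.04
LQ²/(gh_f) = 0.1853; L/(gh_f) = 5.595
Term 1 = ε^1.25·(…)^4.75 = 1.90×10^-11; Term 2 = ν·Q^9.4·(…)^5.2 = 1.35×10^-9
D = 0.66·(1.90×10^-11 + 1.35×10^-9)^0.04 = 0.2918 m = 292 mm
Check: V = 2.72 m/s, Re = 5.03×10^5, f = 0.01317, h_f = 24.9 m ≈ 26.6 m ✓

D ≈ 292 mm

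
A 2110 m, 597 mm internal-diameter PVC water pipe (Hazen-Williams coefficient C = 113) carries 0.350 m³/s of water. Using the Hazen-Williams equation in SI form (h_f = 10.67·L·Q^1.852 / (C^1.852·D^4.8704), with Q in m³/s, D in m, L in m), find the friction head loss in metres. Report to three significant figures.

h_f ≈ 6.26 m

h_f = 10.67·2110·0.350^1.852 / (113^1.852·0.597^4.8704) = 6.264 m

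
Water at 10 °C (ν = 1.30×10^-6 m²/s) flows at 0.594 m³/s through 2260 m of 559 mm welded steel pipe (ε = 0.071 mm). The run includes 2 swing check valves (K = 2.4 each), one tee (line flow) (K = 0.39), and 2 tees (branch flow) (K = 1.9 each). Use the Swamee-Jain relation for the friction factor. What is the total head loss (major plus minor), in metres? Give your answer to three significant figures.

H_L ≈ 19.4 m

V = 4Q/(πD²) = 2.420 m/s; V²/2g = 0.2986 m
Re = 1.04×10^6, ε/D = 1.27×10^-4 → f = 0.01385 (Swamee-Jain)
Major: h_f = f(L/D)·V²/2g = 0.01385·4043·0.2986 = 16.72 m
Minor: ΣK = 8.99; h_m = ΣK·V²/2g = 2.684 m
Total H_L = 16.72 + 2.684 = 19.40 m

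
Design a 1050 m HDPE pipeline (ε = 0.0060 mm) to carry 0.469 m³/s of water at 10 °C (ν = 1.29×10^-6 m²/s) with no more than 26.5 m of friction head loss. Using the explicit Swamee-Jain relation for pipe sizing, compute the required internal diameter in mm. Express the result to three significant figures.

Swamee-Jain (Type III): D = 0.66·[ε^1.25·(LQ²/(gh_f))^4.75 + ν·Q^9.4·(L/(gh_f))^5.2]^0.04
LQ²/(gh_f) = 0.8884; L/(gh_f) = 4.039
Term 1 = ε^1.25·(…)^4.75 = 1.69×10^-7; Term 2 = ν·Q^9.4·(…)^5.2 = 1.49×10^-6
D = 0.66·(1.69×10^-7 + 1.49×10^-6)^0.04 = 0.3875 m = 388 mm
Check: V = 3.98 m/s, Re = 1.19×10^6, f = 0.01168, h_f = 25.5 m ≈ 26.5 m ✓

D ≈ 388 mm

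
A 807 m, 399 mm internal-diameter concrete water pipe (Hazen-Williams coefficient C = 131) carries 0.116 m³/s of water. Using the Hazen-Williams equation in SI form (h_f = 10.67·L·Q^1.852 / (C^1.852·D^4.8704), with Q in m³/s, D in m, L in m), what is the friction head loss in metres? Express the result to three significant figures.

h_f ≈ 1.68 m

h_f = 10.67·807·0.116^1.852 / (131^1.852·0.399^4.8704) = 1.677 m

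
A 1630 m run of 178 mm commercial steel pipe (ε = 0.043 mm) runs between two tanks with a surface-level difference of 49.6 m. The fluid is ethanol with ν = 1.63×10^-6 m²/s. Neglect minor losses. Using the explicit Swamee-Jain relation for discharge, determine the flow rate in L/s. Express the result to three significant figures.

Swamee-Jain (Type II): Q = -0.965·√(gD⁵h_f/L)·ln[ε/(3.7D) + √(3.17ν²L/(gD³h_f))]
√(gD⁵h_f/L) = √(9.81·0.178⁵·49.6/1630) = 0.007304
ε/(3.7D) = 6.53×10^-5; √(3.17ν²L/(gD³h_f)) = 7.07×10^-5
Q = -0.965·0.007304·ln(1.360×10^-4) = 0.06275 m³/s
Check: V = 2.52 m/s, Re = 2.75×10^5, f = 0.01678, h_f = 49.8 m ≈ 49.6 m ✓

Q ≈ 62.7 L/s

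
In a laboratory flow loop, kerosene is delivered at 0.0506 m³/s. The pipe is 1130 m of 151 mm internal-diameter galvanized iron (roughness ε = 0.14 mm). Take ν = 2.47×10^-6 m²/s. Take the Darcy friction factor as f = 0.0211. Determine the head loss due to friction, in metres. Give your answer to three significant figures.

V = 4Q/(πD²) = 4·0.0506/(π·0.151²) = 2.826 m/s
h_f = f(L/D)V²/(2g) = 0.02110·(1130/0.151)·2.826²/(2·9.81) = 64.25 m

h_f ≈ 64.3 m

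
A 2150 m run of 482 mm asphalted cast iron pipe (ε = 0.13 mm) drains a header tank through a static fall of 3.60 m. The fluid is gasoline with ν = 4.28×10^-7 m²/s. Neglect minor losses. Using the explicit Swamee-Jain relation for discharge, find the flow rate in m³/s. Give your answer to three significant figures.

Swamee-Jain (Type II): Q = -0.965·√(gD⁵h_f/L)·ln[ε/(3.7D) + √(3.17ν²L/(gD³h_f))]
√(gD⁵h_f/L) = √(9.81·0.482⁵·3.60/2150) = 0.02067
ε/(3.7D) = 7.29×10^-5; √(3.17ν²L/(gD³h_f)) = 1.78×10^-5
Q = -0.965·0.02067·ln(9.066×10^-5) = 0.1857 m³/s
Check: V = 1.02 m/s, Re = 1.15×10^6, f = 0.01539, h_f = 3.62 m ≈ 3.60 m ✓

Q ≈ 0.186 m³/s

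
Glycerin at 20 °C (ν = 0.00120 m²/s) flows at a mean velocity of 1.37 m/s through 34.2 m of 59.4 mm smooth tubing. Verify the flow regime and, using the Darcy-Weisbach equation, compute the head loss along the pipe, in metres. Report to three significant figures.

h_f ≈ 52.0 m

Re = VD/ν = 1.37·0.05940/0.00120 = 67.8 → laminar (Re < 2300)
f = 64/Re = 0.9437
h_f = f(L/D)V²/(2g) = 0.9437·(34.2/0.05940)·1.37²/(2·9.81) = 51.98 m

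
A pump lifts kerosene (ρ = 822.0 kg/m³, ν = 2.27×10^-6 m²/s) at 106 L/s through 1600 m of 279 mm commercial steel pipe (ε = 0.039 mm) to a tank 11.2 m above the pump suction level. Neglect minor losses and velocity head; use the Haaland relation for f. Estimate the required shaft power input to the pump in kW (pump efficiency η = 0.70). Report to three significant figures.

V = 4Q/(πD²) = 1.734 m/s; Re = 2.13×10^5; ε/D = 1.40×10^-4; f = 0.01631
h_f = f(L/D)V²/2g = 14.33 m
Total head H = z + h_f = 11.2 + 14.33 = 25.53 m
P_hyd = ρgQH = 822.0·9.81·0.106·25.53 = 21.83 kW
P_shaft = P_hyd/η = 21.83/0.70 = 31.18 kW

P_shaft ≈ 31.2 kW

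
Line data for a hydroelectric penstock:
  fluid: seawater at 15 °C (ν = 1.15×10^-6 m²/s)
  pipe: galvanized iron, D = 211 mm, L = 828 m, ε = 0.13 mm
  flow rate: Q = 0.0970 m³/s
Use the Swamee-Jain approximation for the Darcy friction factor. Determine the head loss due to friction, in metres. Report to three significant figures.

V = 4Q/(πD²) = 4·0.0970/(π·0.211²) = 2.774 m/s
Re = VD/ν = 2.774·0.211/1.15×10^-6 = 5.09×10^5 → turbulent
ε/D = 0.13/211 = 6.16×10^-4
Swamee-Jain: f = 0.01845
h_f = f(L/D)V²/(2g) = 0.01845·(828/0.211)·2.774²/(2·9.81) = 28.40 m

h_f ≈ 28.4 m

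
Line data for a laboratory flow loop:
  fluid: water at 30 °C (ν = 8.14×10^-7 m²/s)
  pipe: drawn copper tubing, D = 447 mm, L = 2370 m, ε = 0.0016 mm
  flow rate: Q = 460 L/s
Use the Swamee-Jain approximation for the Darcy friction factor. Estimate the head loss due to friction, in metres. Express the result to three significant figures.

V = 4Q/(πD²) = 4·0.460/(π·0.447²) = 2.931 m/s
Re = VD/ν = 2.931·0.447/8.14×10^-7 = 1.61×10^6 → turbulent
ε/D = 0.0016/447 = 3.58×10^-6
Swamee-Jain: f = 0.01085
h_f = f(L/D)V²/(2g) = 0.01085·(2370/0.447)·2.931²/(2·9.81) = 25.20 m

h_f ≈ 25.2 m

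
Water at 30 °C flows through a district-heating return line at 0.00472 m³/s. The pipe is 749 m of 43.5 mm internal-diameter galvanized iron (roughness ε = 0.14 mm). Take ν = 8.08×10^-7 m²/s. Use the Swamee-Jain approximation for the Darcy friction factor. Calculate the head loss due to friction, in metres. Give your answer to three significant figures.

V = 4Q/(πD²) = 4·0.00472/(π·0.0435²) = 3.176 m/s
Re = VD/ν = 3.176·0.0435/8.08×10^-7 = 1.71×10^5 → turbulent
ε/D = 0.14/43.5 = 0.00322
Swamee-Jain: f = 0.02763
h_f = f(L/D)V²/(2g) = 0.02763·(749/0.0435)·3.176²/(2·9.81) = 244.6 m

h_f ≈ 245 m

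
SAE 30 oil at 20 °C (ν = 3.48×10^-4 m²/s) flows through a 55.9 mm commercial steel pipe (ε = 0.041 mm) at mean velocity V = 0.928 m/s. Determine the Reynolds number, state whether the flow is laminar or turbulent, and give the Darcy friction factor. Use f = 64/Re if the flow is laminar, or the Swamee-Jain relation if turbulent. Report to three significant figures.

Re = VD/ν = 0.9280·0.0559/3.48×10^-4 = 149
Re < 2300 → laminar → f = 64/Re = 0.4293

Re ≈ 149; laminar; f = 64/Re ≈ 0.429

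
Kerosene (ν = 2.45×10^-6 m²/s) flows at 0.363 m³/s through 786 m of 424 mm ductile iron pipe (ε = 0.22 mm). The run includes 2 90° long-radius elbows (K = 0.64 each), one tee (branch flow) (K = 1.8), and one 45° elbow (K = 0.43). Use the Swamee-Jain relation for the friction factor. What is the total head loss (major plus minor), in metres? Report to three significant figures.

H_L ≈ 12.4 m

V = 4Q/(πD²) = 2.571 m/s; V²/2g = 0.3369 m
Re = 4.45×10^5, ε/D = 5.19×10^-4 → f = 0.01800 (Swamee-Jain)
Major: h_f = f(L/D)·V²/2g = 0.01800·1854·0.3369 = 11.24 m
Minor: ΣK = 3.51; h_m = ΣK·V²/2g = 1.182 m
Total H_L = 11.24 + 1.182 = 12.42 m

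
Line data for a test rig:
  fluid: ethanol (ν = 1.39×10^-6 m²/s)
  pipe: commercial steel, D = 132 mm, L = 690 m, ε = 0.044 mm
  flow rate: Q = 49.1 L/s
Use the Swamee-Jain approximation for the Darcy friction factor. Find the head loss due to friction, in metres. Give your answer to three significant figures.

V = 4Q/(πD²) = 4·0.0491/(π·0.132²) = 3.588 m/s
Re = VD/ν = 3.588·0.132/1.39×10^-6 = 3.41×10^5 → turbulent
ε/D = 0.044/132 = 3.33×10^-4
Swamee-Jain: f = 0.01711
h_f = f(L/D)V²/(2g) = 0.01711·(690/0.132)·3.588²/(2·9.81) = 58.67 m

h_f ≈ 58.7 m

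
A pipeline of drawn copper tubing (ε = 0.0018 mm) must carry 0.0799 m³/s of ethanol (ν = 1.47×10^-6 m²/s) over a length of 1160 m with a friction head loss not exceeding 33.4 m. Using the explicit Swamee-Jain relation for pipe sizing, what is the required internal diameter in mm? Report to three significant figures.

Swamee-Jain (Type III): D = 0.66·[ε^1.25·(LQ²/(gh_f))^4.75 + ν·Q^9.4·(L/(gh_f))^5.2]^0.04
LQ²/(gh_f) = 0.02260; L/(gh_f) = 3.540
Term 1 = ε^1.25·(…)^4.75 = 1.00×10^-15; Term 2 = ν·Q^9.4·(…)^5.2 = 5.08×10^-14
D = 0.66·(1.00×10^-15 + 5.08×10^-14)^0.04 = 0.1941 m = 194 mm
Check: V = 2.70 m/s, Re = 3.56×10^5, f = 0.01404, h_f = 31.1 m ≈ 33.4 m ✓

D ≈ 194 mm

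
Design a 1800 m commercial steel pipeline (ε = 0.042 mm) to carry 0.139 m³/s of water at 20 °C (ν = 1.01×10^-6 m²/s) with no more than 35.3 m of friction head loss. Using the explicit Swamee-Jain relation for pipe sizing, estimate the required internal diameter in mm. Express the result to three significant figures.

Swamee-Jain (Type III): D = 0.66·[ε^1.25·(LQ²/(gh_f))^4.75 + ν·Q^9.4·(L/(gh_f))^5.2]^0.04
LQ²/(gh_f) = 0.1004; L/(gh_f) = 5.198
Term 1 = ε^1.25·(…)^4.75 = 6.14×10^-11; Term 2 = ν·Q^9.4·(…)^5.2 = 4.69×10^-11
D = 0.66·(6.14×10^-11 + 4.69×10^-11)^0.04 = 0.2636 m = 264 mm
Check: V = 2.55 m/s, Re = 6.65×10^5, f = 0.01474, h_f = 33.3 m ≈ 35.3 m ✓

D ≈ 264 mm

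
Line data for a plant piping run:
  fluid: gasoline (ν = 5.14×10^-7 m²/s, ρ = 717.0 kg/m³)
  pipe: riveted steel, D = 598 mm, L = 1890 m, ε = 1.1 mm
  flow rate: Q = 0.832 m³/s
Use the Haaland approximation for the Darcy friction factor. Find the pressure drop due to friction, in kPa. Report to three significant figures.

Δp ≈ 229 kPa

V = 4Q/(πD²) = 4·0.832/(π·0.598²) = 2.962 m/s
Re = VD/ν = 2.962·0.598/5.14×10^-7 = 3.45×10^6 → turbulent
ε/D = 1.1/598 = 0.00184
Haaland: f = 0.02300
h_f = f(L/D)V²/(2g) = 0.02300·(1890/0.598)·2.962²/(2·9.81) = 32.52 m
Δp = ρg·h_f = 717.0·9.81·32.52 = 228.7 kPa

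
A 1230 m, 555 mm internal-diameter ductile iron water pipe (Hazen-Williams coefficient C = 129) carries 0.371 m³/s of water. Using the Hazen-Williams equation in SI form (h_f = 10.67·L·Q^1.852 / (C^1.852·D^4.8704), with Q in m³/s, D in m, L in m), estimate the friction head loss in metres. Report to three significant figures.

h_f = 10.67·1230·0.371^1.852 / (129^1.852·0.555^4.8704) = 4.541 m

h_f ≈ 4.54 m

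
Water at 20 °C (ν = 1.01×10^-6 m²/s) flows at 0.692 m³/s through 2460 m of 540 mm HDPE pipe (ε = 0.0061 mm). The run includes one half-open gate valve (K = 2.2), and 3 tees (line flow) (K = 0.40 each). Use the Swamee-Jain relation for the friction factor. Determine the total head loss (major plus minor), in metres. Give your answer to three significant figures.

H_L ≈ 25.1 m

V = 4Q/(πD²) = 3.022 m/s; V²/2g = 0.4653 m
Re = 1.62×10^6, ε/D = 1.13×10^-5 → f = 0.01109 (Swamee-Jain)
Major: h_f = f(L/D)·V²/2g = 0.01109·4556·0.4653 = 23.51 m
Minor: ΣK = 3.40; h_m = ΣK·V²/2g = 1.582 m
Total H_L = 23.51 + 1.582 = 25.10 m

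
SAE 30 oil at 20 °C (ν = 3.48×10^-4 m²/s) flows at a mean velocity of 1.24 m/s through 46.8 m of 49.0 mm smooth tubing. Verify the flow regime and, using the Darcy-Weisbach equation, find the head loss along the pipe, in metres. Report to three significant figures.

Re = VD/ν = 1.24·0.04900/3.48×10^-4 = 175 → laminar (Re < 2300)
f = 64/Re = 0.3666
h_f = f(L/D)V²/(2g) = 0.3666·(46.8/0.04900)·1.24²/(2·9.81) = 27.44 m

h_f ≈ 27.4 m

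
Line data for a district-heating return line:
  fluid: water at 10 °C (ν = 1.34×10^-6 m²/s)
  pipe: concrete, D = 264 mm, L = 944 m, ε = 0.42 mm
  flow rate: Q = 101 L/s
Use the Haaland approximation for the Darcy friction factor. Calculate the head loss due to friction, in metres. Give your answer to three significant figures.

V = 4Q/(πD²) = 4·0.101/(π·0.264²) = 1.845 m/s
Re = VD/ν = 1.845·0.264/1.34×10^-6 = 3.64×10^5 → turbulent
ε/D = 0.42/264 = 0.00159
Haaland: f = 0.02262
h_f = f(L/D)V²/(2g) = 0.02262·(944/0.264)·1.845²/(2·9.81) = 14.03 m

h_f ≈ 14.0 m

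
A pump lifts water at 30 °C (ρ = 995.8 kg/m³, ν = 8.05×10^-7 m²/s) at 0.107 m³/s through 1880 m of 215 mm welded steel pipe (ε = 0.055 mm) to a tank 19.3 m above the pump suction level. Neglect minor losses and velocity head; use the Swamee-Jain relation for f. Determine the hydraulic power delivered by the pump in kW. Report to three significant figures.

V = 4Q/(πD²) = 2.947 m/s; Re = 7.87×10^5; ε/D = 2.56×10^-4; f = 0.01554
h_f = f(L/D)V²/2g = 60.16 m
Total head H = z + h_f = 19.3 + 60.16 = 79.46 m
P_hyd = ρgQH = 995.8·9.81·0.107·79.46 = 83.05 kW

P_hyd ≈ 83.1 kW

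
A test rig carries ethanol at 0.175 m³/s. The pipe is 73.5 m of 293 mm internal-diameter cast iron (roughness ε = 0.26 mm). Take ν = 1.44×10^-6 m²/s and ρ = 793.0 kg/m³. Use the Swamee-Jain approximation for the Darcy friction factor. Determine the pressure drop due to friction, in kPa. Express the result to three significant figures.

V = 4Q/(πD²) = 4·0.175/(π·0.293²) = 2.595 m/s
Re = VD/ν = 2.595·0.293/1.44×10^-6 = 5.28×10^5 → turbulent
ε/D = 0.26/293 = 8.87×10^-4
Swamee-Jain: f = 0.01981
h_f = f(L/D)V²/(2g) = 0.01981·(73.5/0.293)·2.595²/(2·9.81) = 1.706 m
Δp = ρg·h_f = 793.0·9.81·1.706 = 13.28 kPa

Δp ≈ 13.3 kPa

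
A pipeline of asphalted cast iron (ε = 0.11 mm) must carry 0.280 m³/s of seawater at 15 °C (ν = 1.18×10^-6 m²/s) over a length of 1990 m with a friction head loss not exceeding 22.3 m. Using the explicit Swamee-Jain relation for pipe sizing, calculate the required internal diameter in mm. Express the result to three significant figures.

Swamee-Jain (Type III): D = 0.66·[ε^1.25·(LQ²/(gh_f))^4.75 + ν·Q^9.4·(L/(gh_f))^5.2]^0.04
LQ²/(gh_f) = 0.7132; L/(gh_f) = 9.097
Term 1 = ε^1.25·(…)^4.75 = 2.26×10^-6; Term 2 = ν·Q^9.4·(…)^5.2 = 7.27×10^-7
D = 0.66·(2.26×10^-6 + 7.27×10^-7)^0.04 = 0.3968 m = 397 mm
Check: V = 2.26 m/s, Re = 7.61×10^5, f = 0.01576, h_f = 20.7 m ≈ 22.3 m ✓

D ≈ 397 mm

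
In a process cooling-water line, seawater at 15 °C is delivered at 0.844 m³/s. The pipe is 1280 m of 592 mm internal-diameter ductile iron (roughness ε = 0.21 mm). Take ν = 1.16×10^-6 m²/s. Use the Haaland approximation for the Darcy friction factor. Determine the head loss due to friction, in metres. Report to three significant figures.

h_f ≈ 16.5 m

V = 4Q/(πD²) = 4·0.844/(π·0.592²) = 3.066 m/s
Re = VD/ν = 3.066·0.592/1.16×10^-6 = 1.56×10^6 → turbulent
ε/D = 0.21/592 = 3.55×10^-4
Haaland: f = 0.01588
h_f = f(L/D)V²/(2g) = 0.01588·(1280/0.592)·3.066²/(2·9.81) = 16.46 m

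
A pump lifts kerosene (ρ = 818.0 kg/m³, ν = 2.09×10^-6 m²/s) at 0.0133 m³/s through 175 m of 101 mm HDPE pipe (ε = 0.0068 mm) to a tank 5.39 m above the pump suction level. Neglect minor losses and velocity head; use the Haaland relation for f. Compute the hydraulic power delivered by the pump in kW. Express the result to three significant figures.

V = 4Q/(πD²) = 1.660 m/s; Re = 8.02×10^4; ε/D = 6.73×10^-5; f = 0.01892
h_f = f(L/D)V²/2g = 4.605 m
Total head H = z + h_f = 5.39 + 4.605 = 9.995 m
P_hyd = ρgQH = 818.0·9.81·0.0133·9.995 = 1.067 kW

P_hyd ≈ 1.07 kW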